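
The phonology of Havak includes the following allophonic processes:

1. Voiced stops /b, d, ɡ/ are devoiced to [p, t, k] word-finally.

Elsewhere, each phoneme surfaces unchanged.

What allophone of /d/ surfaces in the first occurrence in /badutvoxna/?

[d]

/d/ (between /a/ and /u/) fails the environment for rule 1, so it stays [d].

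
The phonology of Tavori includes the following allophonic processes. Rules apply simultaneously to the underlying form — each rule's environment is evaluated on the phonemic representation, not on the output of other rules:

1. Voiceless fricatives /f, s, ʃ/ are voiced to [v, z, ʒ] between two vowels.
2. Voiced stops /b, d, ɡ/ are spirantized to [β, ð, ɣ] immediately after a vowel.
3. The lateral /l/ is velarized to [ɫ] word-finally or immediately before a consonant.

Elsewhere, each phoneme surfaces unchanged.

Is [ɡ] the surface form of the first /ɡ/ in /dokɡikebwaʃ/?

Yes

/ɡ/ — between /k/ and /i/; rule 2 does not apply here → [ɡ].
The actual realization is [ɡ], which matches [ɡ].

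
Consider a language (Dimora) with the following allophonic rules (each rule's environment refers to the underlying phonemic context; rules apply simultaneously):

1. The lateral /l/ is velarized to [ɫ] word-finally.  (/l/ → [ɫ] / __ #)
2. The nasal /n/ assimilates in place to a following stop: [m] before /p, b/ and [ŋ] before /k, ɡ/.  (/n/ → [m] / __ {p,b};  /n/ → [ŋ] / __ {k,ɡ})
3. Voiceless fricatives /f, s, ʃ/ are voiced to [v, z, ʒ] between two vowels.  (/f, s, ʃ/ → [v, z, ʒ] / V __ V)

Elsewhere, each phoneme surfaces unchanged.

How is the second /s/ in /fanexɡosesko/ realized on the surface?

[s]

/s/ (between /e/ and /k/) fails the environment for rule 3, so it stays [s].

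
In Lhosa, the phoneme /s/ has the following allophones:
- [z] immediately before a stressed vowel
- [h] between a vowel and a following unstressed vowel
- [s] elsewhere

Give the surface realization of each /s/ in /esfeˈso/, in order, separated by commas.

Occurrence 1 (position 2): no conditioning environment matches → elsewhere allophone [s].
Occurrence 2 (position 5): immediately before a stressed vowel → [z].

[s], [z]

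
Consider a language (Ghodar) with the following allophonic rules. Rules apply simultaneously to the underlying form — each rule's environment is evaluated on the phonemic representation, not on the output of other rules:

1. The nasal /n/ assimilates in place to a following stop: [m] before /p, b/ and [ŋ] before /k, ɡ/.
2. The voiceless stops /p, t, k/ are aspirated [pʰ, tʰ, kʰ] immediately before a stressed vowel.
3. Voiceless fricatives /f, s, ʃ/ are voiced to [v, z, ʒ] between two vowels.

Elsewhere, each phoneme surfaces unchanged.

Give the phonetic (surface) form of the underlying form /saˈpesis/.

/s/ — word-initial; rule 3 does not apply here → [s].
/a/ stays [a].
/p/ (between /a/ and /e/): immediately before a stressed vowel, so rule 2 applies → [pʰ].
/e/ (between /p/ and /s/) is unaffected → [e].
/s/ (between /e/ and /i/): between two vowels, so rule 3 applies → [z].
/i/ stays [i].
/s/ (word-final): rule 3 targets it, but not between two vowels → unchanged [s].

[saˈpʰezis]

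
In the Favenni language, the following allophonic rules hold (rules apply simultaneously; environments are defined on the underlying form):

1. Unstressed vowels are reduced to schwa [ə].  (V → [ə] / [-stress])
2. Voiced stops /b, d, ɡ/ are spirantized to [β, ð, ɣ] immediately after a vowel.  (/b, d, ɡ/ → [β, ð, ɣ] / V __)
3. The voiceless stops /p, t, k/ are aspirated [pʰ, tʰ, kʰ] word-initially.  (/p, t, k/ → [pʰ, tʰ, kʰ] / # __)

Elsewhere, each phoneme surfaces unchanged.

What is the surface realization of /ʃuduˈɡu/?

[ʃəðəˈɣu]

/ʃ/ — not in any rule's target class → [ʃ].
/u/ (between /ʃ/ and /d/) occurs in an unstressed syllable → [ə] by rule 1.
/d/ meets the environment for rule 2 (immediately after a vowel) → [ð].
Rule 1 applies to /u/ (between /d/ and /ɡ/: in an unstressed syllable) → [ə].
/ɡ/ meets the environment for rule 2 (immediately after a vowel) → [ɣ].
/u/ — word-final; rule 1 does not apply here → [u].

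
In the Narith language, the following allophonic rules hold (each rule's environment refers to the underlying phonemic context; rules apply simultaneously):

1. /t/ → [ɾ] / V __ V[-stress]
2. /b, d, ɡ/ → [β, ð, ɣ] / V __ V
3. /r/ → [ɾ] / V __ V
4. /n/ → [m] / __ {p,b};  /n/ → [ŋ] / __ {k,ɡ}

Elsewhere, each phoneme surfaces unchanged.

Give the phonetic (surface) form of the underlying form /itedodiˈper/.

/i/ — not in any rule's target class → [i].
Rule 1 applies to /t/ (between /i/ and /e/: between a vowel and a following unstressed vowel) → [ɾ].
/e/ (between /t/ and /d/): no rule targets it → [e].
/d/ — between /e/ and /o/, between two vowels — surfaces as [ð] (rule 2).
/o/ — not in any rule's target class → [o].
Rule 2 applies to /d/ (between /o/ and /i/: between two vowels) → [ð].
/i/ — not in any rule's target class → [i].
/p/ (between /i/ and /e/): no rule targets it → [p].
/e/ (between /p/ and /r/) is unaffected → [e].
/r/ — word-final; rule 3 does not apply here → [r].

[iɾeðoðiˈper]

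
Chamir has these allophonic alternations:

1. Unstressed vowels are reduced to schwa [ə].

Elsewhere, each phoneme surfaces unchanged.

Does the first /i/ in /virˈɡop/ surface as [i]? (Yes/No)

No

Rule 1 applies to /i/ (between /v/ and /r/: in an unstressed syllable) → [ə].
The actual realization is [ə], not [i].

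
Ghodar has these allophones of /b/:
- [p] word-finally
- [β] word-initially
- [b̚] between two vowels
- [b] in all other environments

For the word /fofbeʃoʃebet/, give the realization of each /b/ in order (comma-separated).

[b], [b̚]

Occurrence 1 (position 4): no conditioning environment matches → elsewhere allophone [b].
Occurrence 2 (position 10): between two vowels → [b̚].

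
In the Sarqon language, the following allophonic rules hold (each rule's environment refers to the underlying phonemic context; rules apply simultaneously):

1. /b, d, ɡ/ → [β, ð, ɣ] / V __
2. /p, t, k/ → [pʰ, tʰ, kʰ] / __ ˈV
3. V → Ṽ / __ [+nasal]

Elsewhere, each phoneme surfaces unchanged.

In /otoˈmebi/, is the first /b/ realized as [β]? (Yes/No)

Yes

Rule 1 applies to /b/ (between /e/ and /i/: immediately after a vowel) → [β].
The actual realization is [β], which matches [β].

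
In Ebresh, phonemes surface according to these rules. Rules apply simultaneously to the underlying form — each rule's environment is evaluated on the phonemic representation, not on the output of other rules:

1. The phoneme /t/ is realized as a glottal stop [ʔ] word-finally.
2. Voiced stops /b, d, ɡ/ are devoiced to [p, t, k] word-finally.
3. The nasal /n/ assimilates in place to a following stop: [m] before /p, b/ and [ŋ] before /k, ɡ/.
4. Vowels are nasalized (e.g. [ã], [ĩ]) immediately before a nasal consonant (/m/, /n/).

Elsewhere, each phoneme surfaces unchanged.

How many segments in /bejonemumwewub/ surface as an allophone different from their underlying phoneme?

Segments that undergo a rule: /o/ → [õ] (rule 4); /e/ → [ẽ] (rule 4); /u/ → [ũ] (rule 4); /b/ → [p] (rule 2).
All other segments surface unchanged.

4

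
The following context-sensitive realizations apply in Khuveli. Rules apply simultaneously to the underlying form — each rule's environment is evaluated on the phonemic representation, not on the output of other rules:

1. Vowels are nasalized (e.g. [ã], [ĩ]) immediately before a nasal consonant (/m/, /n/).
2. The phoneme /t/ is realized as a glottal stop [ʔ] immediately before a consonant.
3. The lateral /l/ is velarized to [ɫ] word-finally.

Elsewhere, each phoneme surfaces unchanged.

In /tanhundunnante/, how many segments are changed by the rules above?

Segments that undergo a rule: /a/ → [ã] (rule 1); /u/ → [ũ] (rule 1); /u/ → [ũ] (rule 1); /a/ → [ã] (rule 1).
All other segments surface unchanged.

4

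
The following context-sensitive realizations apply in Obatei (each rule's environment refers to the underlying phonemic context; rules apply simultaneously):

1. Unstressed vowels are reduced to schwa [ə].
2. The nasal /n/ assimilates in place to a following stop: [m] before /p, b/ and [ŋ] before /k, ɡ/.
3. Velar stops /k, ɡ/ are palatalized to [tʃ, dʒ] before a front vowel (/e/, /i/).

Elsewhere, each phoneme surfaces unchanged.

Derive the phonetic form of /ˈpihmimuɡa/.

[ˈpihməməɡə]

/i/ (between /p/ and /h/) fails the environment for rule 1, so it stays [i].
/i/ (between /m/ and /m/) occurs in an unstressed syllable → [ə] by rule 1.
/u/ meets the environment for rule 1 (in an unstressed syllable) → [ə].
/ɡ/ — between /u/ and /a/; rule 3 does not apply here → [ɡ].
/a/ (word-final) occurs in an unstressed syllable → [ə] by rule 1.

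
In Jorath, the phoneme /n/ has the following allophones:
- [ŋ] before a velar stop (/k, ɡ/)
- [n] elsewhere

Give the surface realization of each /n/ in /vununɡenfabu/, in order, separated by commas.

[n], [ŋ], [n]

Occurrence 1 (position 3): no conditioning environment matches → elsewhere allophone [n].
Occurrence 2 (position 5): before a velar stop → [ŋ].
Occurrence 3 (position 8): no conditioning environment matches → elsewhere allophone [n].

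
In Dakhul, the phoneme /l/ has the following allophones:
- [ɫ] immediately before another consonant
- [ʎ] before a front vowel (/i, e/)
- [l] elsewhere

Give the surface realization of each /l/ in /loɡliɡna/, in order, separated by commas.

[l], [ʎ]

Occurrence 1 (position 1): no conditioning environment matches → elsewhere allophone [l].
Occurrence 2 (position 4): before a front vowel (/i, e/) → [ʎ].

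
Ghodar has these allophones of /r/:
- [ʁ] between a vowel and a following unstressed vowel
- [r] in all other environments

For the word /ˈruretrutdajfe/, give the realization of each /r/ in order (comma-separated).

[r], [ʁ], [r]

Occurrence 1 (position 1): no conditioning environment matches → elsewhere allophone [r].
Occurrence 2 (position 3): between a vowel and a following unstressed vowel → [ʁ].
Occurrence 3 (position 6): no conditioning environment matches → elsewhere allophone [r].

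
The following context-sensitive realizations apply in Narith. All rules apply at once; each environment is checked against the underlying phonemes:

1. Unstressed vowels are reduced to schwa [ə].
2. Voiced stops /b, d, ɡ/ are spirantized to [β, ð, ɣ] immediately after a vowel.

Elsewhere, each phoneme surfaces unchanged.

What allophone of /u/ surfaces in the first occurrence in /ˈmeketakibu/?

[ə]

Rule 1 applies to /u/ (word-final: in an unstressed syllable) → [ə].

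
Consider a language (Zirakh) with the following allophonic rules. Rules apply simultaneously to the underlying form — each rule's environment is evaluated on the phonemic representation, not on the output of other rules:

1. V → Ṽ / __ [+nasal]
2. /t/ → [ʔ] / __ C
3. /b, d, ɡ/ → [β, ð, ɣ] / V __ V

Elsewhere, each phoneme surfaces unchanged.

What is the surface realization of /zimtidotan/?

/z/ (word-initial): no rule targets it → [z].
/i/ meets the environment for rule 1 (before a nasal consonant) → [ĩ].
/m/ — not in any rule's target class → [m].
/t/ (between /m/ and /i/): rule 2 targets it, but not immediately before a consonant → unchanged [t].
/i/ (between /t/ and /d/): rule 1 targets it, but not before a nasal consonant → unchanged [i].
/d/ — between /i/ and /o/, between two vowels — surfaces as [ð] (rule 3).
/o/ (between /d/ and /t/): rule 1 targets it, but not before a nasal consonant → unchanged [o].
/t/ — between /o/ and /a/; rule 2 does not apply here → [t].
/a/ meets the environment for rule 1 (before a nasal consonant) → [ã].
/n/ — not in any rule's target class → [n].

[zĩmtiðotãn]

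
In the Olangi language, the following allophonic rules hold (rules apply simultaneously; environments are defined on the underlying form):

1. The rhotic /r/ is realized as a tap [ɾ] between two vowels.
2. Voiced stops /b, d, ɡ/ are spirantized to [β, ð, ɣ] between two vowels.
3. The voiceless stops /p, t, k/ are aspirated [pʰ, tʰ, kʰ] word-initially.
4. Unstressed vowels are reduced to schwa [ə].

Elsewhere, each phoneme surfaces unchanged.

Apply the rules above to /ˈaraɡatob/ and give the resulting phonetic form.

[ˈaɾəɣətəb]

/a/ — word-initial; rule 4 does not apply here → [a].
/r/ (between /a/ and /a/): between two vowels, so rule 1 applies → [ɾ].
/a/ meets the environment for rule 4 (in an unstressed syllable) → [ə].
/ɡ/ meets the environment for rule 2 (between two vowels) → [ɣ].
/a/ — between /ɡ/ and /t/, in an unstressed syllable — surfaces as [ə] (rule 4).
/t/ — between /a/ and /o/; rule 3 does not apply here → [t].
/o/ meets the environment for rule 4 (in an unstressed syllable) → [ə].
/b/ (word-final): rule 2 targets it, but not between two vowels → unchanged [b].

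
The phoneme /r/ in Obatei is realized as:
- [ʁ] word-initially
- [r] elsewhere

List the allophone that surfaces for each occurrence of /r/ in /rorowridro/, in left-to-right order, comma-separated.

[ʁ], [r], [r], [r]

Occurrence 1 (position 1): word-initially → [ʁ].
Occurrence 2 (position 3): no conditioning environment matches → elsewhere allophone [r].
Occurrence 3 (position 6): no conditioning environment matches → elsewhere allophone [r].
Occurrence 4 (position 9): no conditioning environment matches → elsewhere allophone [r].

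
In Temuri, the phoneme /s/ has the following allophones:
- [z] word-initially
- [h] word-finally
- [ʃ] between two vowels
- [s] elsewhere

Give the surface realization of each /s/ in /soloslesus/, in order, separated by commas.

Occurrence 1 (position 1): word-initially → [z].
Occurrence 2 (position 5): no conditioning environment matches → elsewhere allophone [s].
Occurrence 3 (position 8): between two vowels → [ʃ].
Occurrence 4 (position 10): word-finally → [h].

[z], [s], [ʃ], [h]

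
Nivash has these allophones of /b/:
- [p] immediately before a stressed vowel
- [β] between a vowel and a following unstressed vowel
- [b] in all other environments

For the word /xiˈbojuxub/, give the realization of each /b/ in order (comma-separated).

[p], [b]

Occurrence 1 (position 3): immediately before a stressed vowel → [p].
Occurrence 2 (position 9): no conditioning environment matches → elsewhere allophone [b].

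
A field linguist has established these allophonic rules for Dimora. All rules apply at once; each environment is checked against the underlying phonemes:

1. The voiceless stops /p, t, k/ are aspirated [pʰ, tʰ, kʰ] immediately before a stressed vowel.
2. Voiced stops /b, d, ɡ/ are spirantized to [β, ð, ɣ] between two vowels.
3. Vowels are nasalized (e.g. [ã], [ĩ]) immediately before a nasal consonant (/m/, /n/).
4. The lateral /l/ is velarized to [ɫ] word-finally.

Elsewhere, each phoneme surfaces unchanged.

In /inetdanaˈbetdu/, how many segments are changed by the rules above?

Segments that undergo a rule: /i/ → [ĩ] (rule 3); /a/ → [ã] (rule 3); /b/ → [β] (rule 2).
All other segments surface unchanged.

3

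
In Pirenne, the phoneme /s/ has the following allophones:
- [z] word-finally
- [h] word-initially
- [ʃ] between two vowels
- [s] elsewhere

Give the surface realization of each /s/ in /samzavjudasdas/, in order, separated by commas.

[h], [s], [z]

Occurrence 1 (position 1): word-initially → [h].
Occurrence 2 (position 11): no conditioning environment matches → elsewhere allophone [s].
Occurrence 3 (position 14): word-finally → [z].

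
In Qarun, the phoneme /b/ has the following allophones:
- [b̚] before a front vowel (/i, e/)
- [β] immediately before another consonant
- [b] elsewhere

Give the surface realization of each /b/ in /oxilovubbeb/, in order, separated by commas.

[β], [b̚], [b]

Occurrence 1 (position 8): immediately before another consonant → [β].
Occurrence 2 (position 9): before a front vowel (/i, e/) → [b̚].
Occurrence 3 (position 11): no conditioning environment matches → elsewhere allophone [b].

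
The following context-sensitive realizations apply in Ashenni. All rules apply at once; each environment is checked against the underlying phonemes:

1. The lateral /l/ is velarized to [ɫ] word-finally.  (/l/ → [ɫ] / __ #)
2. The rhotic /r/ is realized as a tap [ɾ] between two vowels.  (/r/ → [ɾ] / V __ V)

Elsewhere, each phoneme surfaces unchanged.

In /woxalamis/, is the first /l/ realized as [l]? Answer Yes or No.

/l/ (between /a/ and /a/): rule 1 targets it, but not word-finally → unchanged [l].
The actual realization is [l], which matches [l].

Yes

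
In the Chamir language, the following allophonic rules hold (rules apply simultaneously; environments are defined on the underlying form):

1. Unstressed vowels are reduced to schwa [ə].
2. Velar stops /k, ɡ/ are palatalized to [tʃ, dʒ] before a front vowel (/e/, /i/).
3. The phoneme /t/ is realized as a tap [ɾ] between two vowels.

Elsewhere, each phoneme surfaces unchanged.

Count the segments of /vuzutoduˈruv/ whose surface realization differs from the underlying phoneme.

Segments that undergo a rule: /u/ → [ə] (rule 1); /u/ → [ə] (rule 1); /t/ → [ɾ] (rule 3); /o/ → [ə] (rule 1); /u/ → [ə] (rule 1).
All other segments surface unchanged.

5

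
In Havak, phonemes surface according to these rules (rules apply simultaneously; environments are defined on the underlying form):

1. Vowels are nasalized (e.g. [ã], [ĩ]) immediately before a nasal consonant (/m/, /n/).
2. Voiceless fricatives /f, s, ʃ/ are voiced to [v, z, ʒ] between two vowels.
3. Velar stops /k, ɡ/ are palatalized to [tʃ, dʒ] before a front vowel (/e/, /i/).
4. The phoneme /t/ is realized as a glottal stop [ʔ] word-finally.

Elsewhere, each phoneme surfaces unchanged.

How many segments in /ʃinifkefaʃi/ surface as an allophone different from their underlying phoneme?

4

Segments that undergo a rule: /i/ → [ĩ] (rule 1); /k/ → [tʃ] (rule 3); /f/ → [v] (rule 2); /ʃ/ → [ʒ] (rule 2).
All other segments surface unchanged.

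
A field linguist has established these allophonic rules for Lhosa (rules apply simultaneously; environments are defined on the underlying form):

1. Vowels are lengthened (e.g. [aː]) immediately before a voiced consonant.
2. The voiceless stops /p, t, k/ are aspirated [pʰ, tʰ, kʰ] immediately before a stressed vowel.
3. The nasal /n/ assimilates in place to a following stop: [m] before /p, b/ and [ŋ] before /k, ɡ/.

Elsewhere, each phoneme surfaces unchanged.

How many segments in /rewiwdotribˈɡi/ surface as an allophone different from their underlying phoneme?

3

Segments that undergo a rule: /e/ → [eː] (rule 1); /i/ → [iː] (rule 1); /i/ → [iː] (rule 1).
All other segments surface unchanged.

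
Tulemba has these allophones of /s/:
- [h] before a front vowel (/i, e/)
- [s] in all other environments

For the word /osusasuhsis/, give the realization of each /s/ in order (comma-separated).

Occurrence 1 (position 2): no conditioning environment matches → elsewhere allophone [s].
Occurrence 2 (position 4): no conditioning environment matches → elsewhere allophone [s].
Occurrence 3 (position 6): no conditioning environment matches → elsewhere allophone [s].
Occurrence 4 (position 9): before a front vowel (/i, e/) → [h].
Occurrence 5 (position 11): no conditioning environment matches → elsewhere allophone [s].

[s], [s], [s], [h], [s]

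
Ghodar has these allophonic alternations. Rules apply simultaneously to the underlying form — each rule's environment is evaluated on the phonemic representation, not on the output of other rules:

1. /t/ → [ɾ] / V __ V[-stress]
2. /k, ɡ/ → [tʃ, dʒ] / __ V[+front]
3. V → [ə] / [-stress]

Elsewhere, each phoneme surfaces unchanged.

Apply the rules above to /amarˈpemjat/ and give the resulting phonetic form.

/a/ meets the environment for rule 3 (in an unstressed syllable) → [ə].
/m/ — not in any rule's target class → [m].
/a/ — between /m/ and /r/, in an unstressed syllable — surfaces as [ə] (rule 3).
/r/ — not in any rule's target class → [r].
/p/ (between /r/ and /e/) is unaffected → [p].
/e/ — between /p/ and /m/; rule 3 does not apply here → [e].
/m/ stays [m].
/j/ stays [j].
/a/ (between /j/ and /t/): in an unstressed syllable, so rule 3 applies → [ə].
/t/ — word-final; rule 1 does not apply here → [t].

[əmərˈpemjət]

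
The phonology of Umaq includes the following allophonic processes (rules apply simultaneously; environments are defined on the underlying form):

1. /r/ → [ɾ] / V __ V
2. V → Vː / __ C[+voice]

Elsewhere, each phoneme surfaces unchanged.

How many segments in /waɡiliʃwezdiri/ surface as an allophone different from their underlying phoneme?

Segments that undergo a rule: /a/ → [aː] (rule 2); /i/ → [iː] (rule 2); /e/ → [eː] (rule 2); /i/ → [iː] (rule 2); /r/ → [ɾ] (rule 1).
All other segments surface unchanged.

5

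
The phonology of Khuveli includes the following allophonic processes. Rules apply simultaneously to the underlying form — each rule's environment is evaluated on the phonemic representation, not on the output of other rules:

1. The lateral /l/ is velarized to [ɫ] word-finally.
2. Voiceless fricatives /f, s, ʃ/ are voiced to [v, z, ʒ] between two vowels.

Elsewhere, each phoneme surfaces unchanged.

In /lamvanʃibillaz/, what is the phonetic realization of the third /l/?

/l/ — between /l/ and /a/; rule 1 does not apply here → [l].

[l]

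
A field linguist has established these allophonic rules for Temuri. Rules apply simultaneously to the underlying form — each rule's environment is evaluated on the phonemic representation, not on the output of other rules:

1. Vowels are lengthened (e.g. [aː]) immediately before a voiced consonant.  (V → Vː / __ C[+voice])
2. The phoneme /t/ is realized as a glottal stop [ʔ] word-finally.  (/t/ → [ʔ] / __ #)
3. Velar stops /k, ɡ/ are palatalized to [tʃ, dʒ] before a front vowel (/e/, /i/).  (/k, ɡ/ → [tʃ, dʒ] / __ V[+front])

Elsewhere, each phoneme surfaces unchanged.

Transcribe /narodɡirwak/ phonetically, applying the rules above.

/n/ — not in any rule's target class → [n].
/a/ meets the environment for rule 1 (before a voiced consonant) → [aː].
/r/ (between /a/ and /o/): no rule targets it → [r].
/o/ (between /r/ and /d/) occurs before a voiced consonant → [oː] by rule 1.
/d/ stays [d].
/ɡ/ (between /d/ and /i/) occurs before a front vowel → [dʒ] by rule 3.
/i/ (between /ɡ/ and /r/): before a voiced consonant, so rule 1 applies → [iː].
/r/ (between /i/ and /w/): no rule targets it → [r].
/w/ (between /r/ and /a/): no rule targets it → [w].
/a/ (between /w/ and /k/): rule 1 targets it, but not before a voiced consonant → unchanged [a].
/k/ — word-final; rule 3 does not apply here → [k].

[naːroːddʒiːrwak]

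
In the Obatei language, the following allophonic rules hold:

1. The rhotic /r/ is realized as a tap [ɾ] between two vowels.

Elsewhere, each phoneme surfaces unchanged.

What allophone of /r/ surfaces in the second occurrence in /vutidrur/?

[r]

/r/ — word-final; rule 1 does not apply here → [r].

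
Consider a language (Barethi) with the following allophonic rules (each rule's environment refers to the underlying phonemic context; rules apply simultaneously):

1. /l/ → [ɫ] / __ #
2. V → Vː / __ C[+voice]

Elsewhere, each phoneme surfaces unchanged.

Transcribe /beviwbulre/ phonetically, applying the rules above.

/e/ (between /b/ and /v/) occurs before a voiced consonant → [eː] by rule 2.
/i/ meets the environment for rule 2 (before a voiced consonant) → [iː].
Rule 2 applies to /u/ (between /b/ and /l/: before a voiced consonant) → [uː].
/l/ — between /u/ and /r/; rule 1 does not apply here → [l].
/e/ (word-final): rule 2 targets it, but not before a voiced consonant → unchanged [e].

[beːviːwbuːlre]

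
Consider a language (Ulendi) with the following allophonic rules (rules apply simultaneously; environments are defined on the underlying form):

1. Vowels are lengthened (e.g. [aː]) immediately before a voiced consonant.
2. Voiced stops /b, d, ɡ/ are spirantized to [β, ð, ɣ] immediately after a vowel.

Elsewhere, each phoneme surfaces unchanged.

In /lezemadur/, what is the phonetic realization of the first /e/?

[eː]

/e/ (between /l/ and /z/): before a voiced consonant, so rule 1 applies → [eː].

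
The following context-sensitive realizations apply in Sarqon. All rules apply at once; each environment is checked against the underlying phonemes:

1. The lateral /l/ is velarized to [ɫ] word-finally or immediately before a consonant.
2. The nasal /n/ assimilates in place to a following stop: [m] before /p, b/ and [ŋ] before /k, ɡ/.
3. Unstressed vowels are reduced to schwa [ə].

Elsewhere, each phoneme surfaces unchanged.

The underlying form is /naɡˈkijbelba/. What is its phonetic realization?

[nəɡˈkijbəɫbə]

/n/ (word-initial): rule 2 targets it, but not before a labial or velar stop → unchanged [n].
/a/ — between /n/ and /ɡ/, in an unstressed syllable — surfaces as [ə] (rule 3).
/ɡ/ — not in any rule's target class → [ɡ].
/k/ — not in any rule's target class → [k].
/i/ (between /k/ and /j/) is in the target of rule 3 but the environment (in an unstressed syllable) is not met → [i].
/j/ (between /i/ and /b/) is unaffected → [j].
/b/ — not in any rule's target class → [b].
/e/ — between /b/ and /l/, in an unstressed syllable — surfaces as [ə] (rule 3).
Rule 1 applies to /l/ (between /e/ and /b/: word-finally or immediately before a consonant) → [ɫ].
/b/ — not in any rule's target class → [b].
Rule 3 applies to /a/ (word-final: in an unstressed syllable) → [ə].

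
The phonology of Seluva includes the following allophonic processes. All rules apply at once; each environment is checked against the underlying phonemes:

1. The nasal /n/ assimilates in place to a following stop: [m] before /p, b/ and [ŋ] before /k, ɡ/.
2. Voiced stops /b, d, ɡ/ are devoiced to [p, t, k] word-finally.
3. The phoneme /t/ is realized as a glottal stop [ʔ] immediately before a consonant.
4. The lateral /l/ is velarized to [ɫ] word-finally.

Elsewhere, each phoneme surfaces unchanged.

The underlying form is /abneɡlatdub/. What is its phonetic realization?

/a/ stays [a].
/b/ (between /a/ and /n/): rule 2 targets it, but not word-finally → unchanged [b].
/n/ (between /b/ and /e/): rule 1 targets it, but not before a labial or velar stop → unchanged [n].
/e/ (between /n/ and /ɡ/) is unaffected → [e].
/ɡ/ (between /e/ and /l/) is in the target of rule 2 but the environment (word-finally) is not met → [ɡ].
/l/ (between /ɡ/ and /a/) fails the environment for rule 4, so it stays [l].
/a/ (between /l/ and /t/): no rule targets it → [a].
Rule 3 applies to /t/ (between /a/ and /d/: immediately before a consonant) → [ʔ].
/d/ (between /t/ and /u/): rule 2 targets it, but not word-finally → unchanged [d].
/u/ — not in any rule's target class → [u].
/b/ — word-final, word-finally — surfaces as [p] (rule 2).

[abneɡlaʔdup]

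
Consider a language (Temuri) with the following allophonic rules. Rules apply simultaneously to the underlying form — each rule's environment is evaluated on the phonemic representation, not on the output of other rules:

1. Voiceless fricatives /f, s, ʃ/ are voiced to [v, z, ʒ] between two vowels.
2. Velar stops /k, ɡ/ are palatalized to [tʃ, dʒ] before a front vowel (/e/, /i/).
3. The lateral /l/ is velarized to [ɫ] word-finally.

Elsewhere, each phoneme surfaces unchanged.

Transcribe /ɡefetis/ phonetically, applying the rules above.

[dʒevetis]

Rule 2 applies to /ɡ/ (word-initial: before a front vowel) → [dʒ].
/e/ — not in any rule's target class → [e].
/f/ — between /e/ and /e/, between two vowels — surfaces as [v] (rule 1).
/e/ stays [e].
/t/ stays [t].
/i/ (between /t/ and /s/): no rule targets it → [i].
/s/ (word-final) is in the target of rule 1 but the environment (between two vowels) is not met → [s].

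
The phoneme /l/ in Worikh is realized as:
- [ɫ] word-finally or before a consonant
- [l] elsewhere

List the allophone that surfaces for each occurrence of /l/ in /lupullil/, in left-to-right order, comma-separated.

[l], [ɫ], [l], [ɫ]

Occurrence 1 (position 1): no conditioning environment matches → elsewhere allophone [l].
Occurrence 2 (position 5): word-finally or before a consonant → [ɫ].
Occurrence 3 (position 6): no conditioning environment matches → elsewhere allophone [l].
Occurrence 4 (position 8): word-finally or before a consonant → [ɫ].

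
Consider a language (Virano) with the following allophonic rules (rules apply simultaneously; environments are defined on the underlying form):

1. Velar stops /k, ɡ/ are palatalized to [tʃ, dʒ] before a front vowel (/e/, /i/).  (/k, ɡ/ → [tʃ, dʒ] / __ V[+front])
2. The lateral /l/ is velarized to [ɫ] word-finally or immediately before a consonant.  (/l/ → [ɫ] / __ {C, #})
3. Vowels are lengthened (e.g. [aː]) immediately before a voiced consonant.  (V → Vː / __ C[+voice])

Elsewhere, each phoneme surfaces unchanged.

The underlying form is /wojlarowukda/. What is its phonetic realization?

[woːjlaːroːwukda]

/w/ (word-initial) is unaffected → [w].
/o/ (between /w/ and /j/): before a voiced consonant, so rule 3 applies → [oː].
/j/ (between /o/ and /l/) is unaffected → [j].
/l/ — between /j/ and /a/; rule 2 does not apply here → [l].
/a/ — between /l/ and /r/, before a voiced consonant — surfaces as [aː] (rule 3).
/r/ (between /a/ and /o/): no rule targets it → [r].
/o/ — between /r/ and /w/, before a voiced consonant — surfaces as [oː] (rule 3).
/w/ — not in any rule's target class → [w].
/u/ (between /w/ and /k/) fails the environment for rule 3, so it stays [u].
/k/ (between /u/ and /d/) fails the environment for rule 1, so it stays [k].
/d/ — not in any rule's target class → [d].
/a/ — word-final; rule 3 does not apply here → [a].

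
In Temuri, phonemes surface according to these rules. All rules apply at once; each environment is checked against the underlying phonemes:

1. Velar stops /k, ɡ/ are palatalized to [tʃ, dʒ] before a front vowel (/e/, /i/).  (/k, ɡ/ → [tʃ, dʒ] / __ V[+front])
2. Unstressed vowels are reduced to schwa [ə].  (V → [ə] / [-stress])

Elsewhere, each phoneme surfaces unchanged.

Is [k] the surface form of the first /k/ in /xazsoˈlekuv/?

Yes

/k/ (between /e/ and /u/) is in the target of rule 1 but the environment (before a front vowel) is not met → [k].
The actual realization is [k], which matches [k].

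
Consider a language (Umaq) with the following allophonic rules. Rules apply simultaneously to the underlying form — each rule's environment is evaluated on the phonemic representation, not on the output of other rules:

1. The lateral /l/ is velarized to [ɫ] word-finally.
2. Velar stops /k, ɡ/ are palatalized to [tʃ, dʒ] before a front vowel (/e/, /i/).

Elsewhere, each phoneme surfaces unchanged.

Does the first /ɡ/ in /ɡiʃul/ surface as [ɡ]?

No

/ɡ/ — word-initial, before a front vowel — surfaces as [dʒ] (rule 2).
The actual realization is [dʒ], not [ɡ].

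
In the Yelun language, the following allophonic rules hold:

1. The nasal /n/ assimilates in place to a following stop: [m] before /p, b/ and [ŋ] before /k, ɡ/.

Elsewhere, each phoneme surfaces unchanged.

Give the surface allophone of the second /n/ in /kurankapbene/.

[n]

/n/ (between /e/ and /e/): rule 1 targets it, but not before a labial or velar stop → unchanged [n].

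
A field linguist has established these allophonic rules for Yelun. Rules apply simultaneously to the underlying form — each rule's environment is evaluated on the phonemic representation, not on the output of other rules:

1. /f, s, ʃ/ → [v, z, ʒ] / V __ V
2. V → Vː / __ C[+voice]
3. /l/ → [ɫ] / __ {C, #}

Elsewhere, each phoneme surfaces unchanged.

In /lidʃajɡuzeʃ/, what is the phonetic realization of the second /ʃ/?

/ʃ/ (word-final): rule 1 targets it, but not between two vowels → unchanged [ʃ].

[ʃ]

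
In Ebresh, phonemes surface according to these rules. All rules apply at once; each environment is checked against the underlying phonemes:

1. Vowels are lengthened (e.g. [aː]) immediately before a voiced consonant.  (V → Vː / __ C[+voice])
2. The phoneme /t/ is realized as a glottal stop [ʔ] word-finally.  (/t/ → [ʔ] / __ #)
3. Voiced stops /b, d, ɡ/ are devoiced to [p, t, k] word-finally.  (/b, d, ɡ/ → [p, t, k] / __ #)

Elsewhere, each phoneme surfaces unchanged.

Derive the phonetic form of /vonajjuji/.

[voːnaːjjuːji]

/v/ — not in any rule's target class → [v].
Rule 1 applies to /o/ (between /v/ and /n/: before a voiced consonant) → [oː].
/n/ — not in any rule's target class → [n].
/a/ (between /n/ and /j/): before a voiced consonant, so rule 1 applies → [aː].
/j/ — not in any rule's target class → [j].
/j/ stays [j].
/u/ meets the environment for rule 1 (before a voiced consonant) → [uː].
/j/ stays [j].
/i/ (word-final) fails the environment for rule 1, so it stays [i].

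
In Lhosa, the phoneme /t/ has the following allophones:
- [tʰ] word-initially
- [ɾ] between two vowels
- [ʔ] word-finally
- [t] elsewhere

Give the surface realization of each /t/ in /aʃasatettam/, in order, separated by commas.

Occurrence 1 (position 6): between two vowels → [ɾ].
Occurrence 2 (position 8): no conditioning environment matches → elsewhere allophone [t].
Occurrence 3 (position 9): no conditioning environment matches → elsewhere allophone [t].

[ɾ], [t], [t]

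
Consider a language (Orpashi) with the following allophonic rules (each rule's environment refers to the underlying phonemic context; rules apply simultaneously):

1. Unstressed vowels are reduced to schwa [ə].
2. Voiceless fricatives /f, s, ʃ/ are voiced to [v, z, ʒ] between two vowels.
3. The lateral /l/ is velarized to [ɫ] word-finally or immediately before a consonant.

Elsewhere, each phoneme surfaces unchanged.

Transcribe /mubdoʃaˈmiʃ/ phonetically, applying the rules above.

/m/ (word-initial): no rule targets it → [m].
/u/ (between /m/ and /b/): in an unstressed syllable, so rule 1 applies → [ə].
/b/ stays [b].
/d/ (between /b/ and /o/) is unaffected → [d].
/o/ — between /d/ and /ʃ/, in an unstressed syllable — surfaces as [ə] (rule 1).
/ʃ/ (between /o/ and /a/) occurs between two vowels → [ʒ] by rule 2.
/a/ meets the environment for rule 1 (in an unstressed syllable) → [ə].
/m/ stays [m].
/i/ (between /m/ and /ʃ/) fails the environment for rule 1, so it stays [i].
/ʃ/ (word-final) is in the target of rule 2 but the environment (between two vowels) is not met → [ʃ].

[məbdəʒəˈmiʃ]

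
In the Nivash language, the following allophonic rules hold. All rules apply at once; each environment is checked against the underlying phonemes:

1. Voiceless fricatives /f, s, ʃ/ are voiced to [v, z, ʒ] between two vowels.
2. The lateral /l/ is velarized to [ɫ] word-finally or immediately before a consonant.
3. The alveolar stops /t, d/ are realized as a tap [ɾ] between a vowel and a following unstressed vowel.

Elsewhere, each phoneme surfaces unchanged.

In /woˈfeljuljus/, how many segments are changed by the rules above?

Segments that undergo a rule: /f/ → [v] (rule 1); /l/ → [ɫ] (rule 2); /l/ → [ɫ] (rule 2).
All other segments surface unchanged.

3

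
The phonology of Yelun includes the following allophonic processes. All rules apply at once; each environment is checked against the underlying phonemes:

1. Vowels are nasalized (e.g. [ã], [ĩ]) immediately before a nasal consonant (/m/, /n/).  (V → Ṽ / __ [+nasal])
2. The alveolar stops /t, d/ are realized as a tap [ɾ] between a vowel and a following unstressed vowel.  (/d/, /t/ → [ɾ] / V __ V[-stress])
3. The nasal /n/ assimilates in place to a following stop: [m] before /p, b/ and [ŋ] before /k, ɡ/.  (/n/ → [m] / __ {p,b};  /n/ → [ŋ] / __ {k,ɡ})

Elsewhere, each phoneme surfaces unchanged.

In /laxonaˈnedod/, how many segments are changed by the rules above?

3

Segments that undergo a rule: /o/ → [õ] (rule 1); /a/ → [ã] (rule 1); /d/ → [ɾ] (rule 2).
All other segments surface unchanged.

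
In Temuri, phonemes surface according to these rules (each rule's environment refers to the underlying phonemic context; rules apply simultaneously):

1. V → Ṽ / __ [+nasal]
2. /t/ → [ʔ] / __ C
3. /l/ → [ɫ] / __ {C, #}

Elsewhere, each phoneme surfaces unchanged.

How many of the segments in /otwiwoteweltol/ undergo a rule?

3

Segments that undergo a rule: /t/ → [ʔ] (rule 2); /l/ → [ɫ] (rule 3); /l/ → [ɫ] (rule 3).
All other segments surface unchanged.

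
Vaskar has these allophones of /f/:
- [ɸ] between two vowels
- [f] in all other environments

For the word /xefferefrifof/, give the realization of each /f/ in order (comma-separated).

Occurrence 1 (position 3): no conditioning environment matches → elsewhere allophone [f].
Occurrence 2 (position 4): no conditioning environment matches → elsewhere allophone [f].
Occurrence 3 (position 8): no conditioning environment matches → elsewhere allophone [f].
Occurrence 4 (position 11): between two vowels → [ɸ].
Occurrence 5 (position 13): no conditioning environment matches → elsewhere allophone [f].

[f], [f], [f], [ɸ], [f]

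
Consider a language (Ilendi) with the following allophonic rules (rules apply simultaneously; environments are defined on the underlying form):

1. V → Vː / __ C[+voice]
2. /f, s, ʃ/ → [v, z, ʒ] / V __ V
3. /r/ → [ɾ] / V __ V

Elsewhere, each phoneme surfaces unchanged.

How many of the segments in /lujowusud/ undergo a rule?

4

Segments that undergo a rule: /u/ → [uː] (rule 1); /o/ → [oː] (rule 1); /s/ → [z] (rule 2); /u/ → [uː] (rule 1).
All other segments surface unchanged.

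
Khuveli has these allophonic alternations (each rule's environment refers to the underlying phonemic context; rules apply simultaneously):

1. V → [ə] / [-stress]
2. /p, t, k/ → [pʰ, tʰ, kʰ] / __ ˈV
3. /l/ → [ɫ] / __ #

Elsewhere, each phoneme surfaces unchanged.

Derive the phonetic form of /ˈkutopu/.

/k/ (word-initial): immediately before a stressed vowel, so rule 2 applies → [kʰ].
/u/ (between /k/ and /t/) fails the environment for rule 1, so it stays [u].
/t/ (between /u/ and /o/) is in the target of rule 2 but the environment (immediately before a stressed vowel) is not met → [t].
Rule 1 applies to /o/ (between /t/ and /p/: in an unstressed syllable) → [ə].
/p/ (between /o/ and /u/) is in the target of rule 2 but the environment (immediately before a stressed vowel) is not met → [p].
Rule 1 applies to /u/ (word-final: in an unstressed syllable) → [ə].

[ˈkʰutəpə]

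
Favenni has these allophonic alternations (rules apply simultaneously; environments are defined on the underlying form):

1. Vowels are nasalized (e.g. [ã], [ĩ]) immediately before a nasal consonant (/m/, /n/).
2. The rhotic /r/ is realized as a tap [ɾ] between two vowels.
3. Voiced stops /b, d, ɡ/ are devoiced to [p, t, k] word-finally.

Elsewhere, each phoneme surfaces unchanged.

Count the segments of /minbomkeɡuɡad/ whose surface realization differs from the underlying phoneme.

3

Segments that undergo a rule: /i/ → [ĩ] (rule 1); /o/ → [õ] (rule 1); /d/ → [t] (rule 3).
All other segments surface unchanged.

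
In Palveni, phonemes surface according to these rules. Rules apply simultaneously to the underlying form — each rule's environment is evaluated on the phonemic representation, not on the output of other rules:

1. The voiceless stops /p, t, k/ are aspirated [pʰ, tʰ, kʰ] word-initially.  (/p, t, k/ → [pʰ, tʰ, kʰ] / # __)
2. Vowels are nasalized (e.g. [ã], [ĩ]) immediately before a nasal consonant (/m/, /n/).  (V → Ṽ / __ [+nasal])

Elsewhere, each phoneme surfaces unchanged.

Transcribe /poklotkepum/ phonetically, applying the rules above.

Rule 1 applies to /p/ (word-initial: word-initially) → [pʰ].
/o/ (between /p/ and /k/): rule 2 targets it, but not before a nasal consonant → unchanged [o].
/k/ (between /o/ and /l/) is in the target of rule 1 but the environment (word-initially) is not met → [k].
/o/ (between /l/ and /t/) fails the environment for rule 2, so it stays [o].
/t/ — between /o/ and /k/; rule 1 does not apply here → [t].
/k/ (between /t/ and /e/) fails the environment for rule 1, so it stays [k].
/e/ (between /k/ and /p/) is in the target of rule 2 but the environment (before a nasal consonant) is not met → [e].
/p/ (between /e/ and /u/) is in the target of rule 1 but the environment (word-initially) is not met → [p].
/u/ — between /p/ and /m/, before a nasal consonant — surfaces as [ũ] (rule 2).

[pʰoklotkepũm]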